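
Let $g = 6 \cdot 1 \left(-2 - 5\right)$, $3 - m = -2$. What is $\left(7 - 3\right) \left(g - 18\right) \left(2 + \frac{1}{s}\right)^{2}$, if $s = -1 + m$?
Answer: $-1215$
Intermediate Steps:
$m = 5$ ($m = 3 - -2 = 3 + 2 = 5$)
$g = -42$ ($g = 6 \left(-7\right) = -42$)
$s = 4$ ($s = -1 + 5 = 4$)
$\left(7 - 3\right) \left(g - 18\right) \left(2 + \frac{1}{s}\right)^{2} = \left(7 - 3\right) \left(-42 - 18\right) \left(2 + \frac{1}{4}\right)^{2} = 4 \left(-60\right) \left(2 + \frac{1}{4}\right)^{2} = - 240 \left(\frac{9}{4}\right)^{2} = \left(-240\right) \frac{81}{16} = -1215$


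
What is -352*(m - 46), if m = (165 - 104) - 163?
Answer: 52096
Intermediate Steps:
m = -102 (m = 61 - 163 = -102)
-352*(m - 46) = -352*(-102 - 46) = -352*(-148) = 52096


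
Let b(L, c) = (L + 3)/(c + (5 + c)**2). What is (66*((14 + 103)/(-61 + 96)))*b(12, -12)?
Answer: 23166/259 ≈ 89.444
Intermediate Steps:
b(L, c) = (3 + L)/(c + (5 + c)**2)
(66*((14 + 103)/(-61 + 96)))*b(12, -12) = (66*((14 + 103)/(-61 + 96)))*((3 + 12)/(-12 + (5 - 12)**2)) = (66*(117/35))*(15/(-12 + (-7)**2)) = (66*(117*(1/35)))*(15/(-12 + 49)) = (66*(117/35))*(15/37) = 7722*((1/37)*15)/35 = (7722/35)*(15/37) = 23166/259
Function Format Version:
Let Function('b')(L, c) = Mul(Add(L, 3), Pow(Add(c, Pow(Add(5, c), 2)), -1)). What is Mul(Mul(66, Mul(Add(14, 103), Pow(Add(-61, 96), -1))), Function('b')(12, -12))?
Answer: Rational(23166, 259) ≈ 89.444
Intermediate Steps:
Function('b')(L, c) = Mul(Pow(Add(c, Pow(Add(5, c), 2)), -1), Add(3, L)) (Function('b')(L, c) = Mul(Add(3, L), Pow(Add(c, Pow(Add(5, c), 2)), -1)) = Mul(Pow(Add(c, Pow(Add(5, c), 2)), -1), Add(3, L)))
Mul(Mul(66, Mul(Add(14, 103), Pow(Add(-61, 96), -1))), Function('b')(12, -12)) = Mul(Mul(66, Mul(Add(14, 103), Pow(Add(-61, 96), -1))), Mul(Pow(Add(-12, Pow(Add(5, -12), 2)), -1), Add(3, 12))) = Mul(Mul(66, Mul(117, Pow(35, -1))), Mul(Pow(Add(-12, Pow(-7, 2)), -1), 15)) = Mul(Mul(66, Mul(117, Rational(1, 35))), Mul(Pow(Add(-12, 49), -1), 15)) = Mul(Mul(66, Rational(117, 35)), Mul(Pow(37, -1), 15)) = Mul(Rational(7722, 35), Mul(Rational(1, 37), 15)) = Mul(Rational(7722, 35), Rational(15, 37)) = Rational(23166, 259)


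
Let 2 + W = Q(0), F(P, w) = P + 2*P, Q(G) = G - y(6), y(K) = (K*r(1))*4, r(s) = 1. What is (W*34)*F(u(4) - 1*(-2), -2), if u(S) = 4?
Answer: -15912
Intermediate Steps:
y(K) = 4*K (y(K) = (K*1)*4 = K*4 = 4*K)
Q(G) = -24 + G (Q(G) = G - 4*6 = G - 1*24 = G - 24 = -24 + G)
F(P, w) = 3*P
W = -26 (W = -2 + (-24 + 0) = -2 - 24 = -26)
(W*34)*F(u(4) - 1*(-2), -2) = (-26*34)*(3*(4 - 1*(-2))) = -2652*(4 + 2) = -2652*6 = -884*18 = -15912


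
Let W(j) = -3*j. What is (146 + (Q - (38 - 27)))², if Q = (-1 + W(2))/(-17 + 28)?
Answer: 2184484/121 ≈ 18054.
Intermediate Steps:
Q = -7/11 (Q = (-1 - 3*2)/(-17 + 28) = (-1 - 6)/11 = -7*1/11 = -7/11 ≈ -0.63636)
(146 + (Q - (38 - 27)))² = (146 + (-7/11 - (38 - 27)))² = (146 + (-7/11 - 1*11))² = (146 + (-7/11 - 11))² = (146 - 128/11)² = (1478/11)² = 2184484/121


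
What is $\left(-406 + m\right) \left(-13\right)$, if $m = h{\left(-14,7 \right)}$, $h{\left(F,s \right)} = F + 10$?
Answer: $5330$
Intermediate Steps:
$h{\left(F,s \right)} = 10 + F$
$m = -4$ ($m = 10 - 14 = -4$)
$\left(-406 + m\right) \left(-13\right) = \left(-406 - 4\right) \left(-13\right) = \left(-410\right) \left(-13\right) = 5330$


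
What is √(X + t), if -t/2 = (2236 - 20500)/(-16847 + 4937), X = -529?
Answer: I*√2096463705/1985 ≈ 23.067*I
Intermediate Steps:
t = -6088/1985 (t = -2*(2236 - 20500)/(-16847 + 4937) = -(-36528)/(-11910) = -(-36528)*(-1)/11910 = -2*3044/1985 = -6088/1985 ≈ -3.0670)
√(X + t) = √(-529 - 6088/1985) = √(-1056153/1985) = I*√2096463705/1985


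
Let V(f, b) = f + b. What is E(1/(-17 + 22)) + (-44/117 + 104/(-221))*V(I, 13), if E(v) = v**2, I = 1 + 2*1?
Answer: -671611/49725 ≈ -13.507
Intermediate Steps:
I = 3 (I = 1 + 2 = 3)
V(f, b) = b + f
E(1/(-17 + 22)) + (-44/117 + 104/(-221))*V(I, 13) = (1/(-17 + 22))**2 + (-44/117 + 104/(-221))*(13 + 3) = (1/5)**2 + (-44*1/117 + 104*(-1/221))*16 = (1/5)**2 + (-44/117 - 8/17)*16 = 1/25 - 1684/1989*16 = 1/25 - 26944/1989 = -671611/49725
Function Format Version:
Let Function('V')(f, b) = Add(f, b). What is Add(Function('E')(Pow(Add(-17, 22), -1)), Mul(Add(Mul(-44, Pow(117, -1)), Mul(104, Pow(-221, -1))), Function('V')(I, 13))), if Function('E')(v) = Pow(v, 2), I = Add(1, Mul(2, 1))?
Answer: Rational(-671611, 49725) ≈ -13.507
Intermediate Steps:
I = 3 (I = Add(1, 2) = 3)
Function('V')(f, b) = Add(b, f)
Add(Function('E')(Pow(Add(-17, 22), -1)), Mul(Add(Mul(-44, Pow(117, -1)), Mul(104, Pow(-221, -1))), Function('V')(I, 13))) = Add(Pow(Pow(Add(-17, 22), -1), 2), Mul(Add(Mul(-44, Pow(117, -1)), Mul(104, Pow(-221, -1))), Add(13, 3))) = Add(Pow(Pow(5, -1), 2), Mul(Add(Mul(-44, Rational(1, 117)), Mul(104, Rational(-1, 221))), 16)) = Add(Pow(Rational(1, 5), 2), Mul(Add(Rational(-44, 117), Rational(-8, 17)), 16)) = Add(Rational(1, 25), Mul(Rational(-1684, 1989), 16)) = Add(Rational(1, 25), Rational(-26944, 1989)) = Rational(-671611, 49725)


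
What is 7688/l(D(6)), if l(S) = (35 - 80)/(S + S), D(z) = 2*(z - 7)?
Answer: 30752/45 ≈ 683.38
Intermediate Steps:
D(z) = -14 + 2*z (D(z) = 2*(-7 + z) = -14 + 2*z)
l(S) = -45/(2*S) (l(S) = -45*1/(2*S) = -45/(2*S))
7688/l(D(6)) = 7688/((-45/(2*(-14 + 2*6)))) = 7688/((-45/(2*(-14 + 12)))) = 7688/((-45/2/(-2))) = 7688/((-45/2*(-½))) = 7688/(45/4) = 7688*(4/45) = 30752/45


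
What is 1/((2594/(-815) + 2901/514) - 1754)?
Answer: -418910/733737141 ≈ -0.00057093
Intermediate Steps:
1/((2594/(-815) + 2901/514) - 1754) = 1/((2594*(-1/815) + 2901*(1/514)) - 1754) = 1/((-2594/815 + 2901/514) - 1754) = 1/(1030999/418910 - 1754) = 1/(-733737141/418910) = -418910/733737141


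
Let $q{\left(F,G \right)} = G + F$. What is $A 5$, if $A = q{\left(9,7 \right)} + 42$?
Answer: $290$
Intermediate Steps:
$q{\left(F,G \right)} = F + G$
$A = 58$ ($A = \left(9 + 7\right) + 42 = 16 + 42 = 58$)
$A 5 = 58 \cdot 5 = 290$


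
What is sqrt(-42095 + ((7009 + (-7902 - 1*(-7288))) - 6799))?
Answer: I*sqrt(42499) ≈ 206.15*I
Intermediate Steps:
sqrt(-42095 + ((7009 + (-7902 - 1*(-7288))) - 6799)) = sqrt(-42095 + ((7009 + (-7902 + 7288)) - 6799)) = sqrt(-42095 + ((7009 - 614) - 6799)) = sqrt(-42095 + (6395 - 6799)) = sqrt(-42095 - 404) = sqrt(-42499) = I*sqrt(42499)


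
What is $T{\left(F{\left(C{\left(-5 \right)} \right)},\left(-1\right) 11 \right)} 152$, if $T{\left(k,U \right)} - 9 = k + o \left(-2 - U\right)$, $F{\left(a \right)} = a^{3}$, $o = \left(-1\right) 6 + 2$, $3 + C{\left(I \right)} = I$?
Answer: $-81928$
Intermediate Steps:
$C{\left(I \right)} = -3 + I$
$o = -4$ ($o = -6 + 2 = -4$)
$T{\left(k,U \right)} = 17 + k + 4 U$ ($T{\left(k,U \right)} = 9 + \left(k - 4 \left(-2 - U\right)\right) = 9 + \left(k + \left(8 + 4 U\right)\right) = 9 + \left(8 + k + 4 U\right) = 17 + k + 4 U$)
$T{\left(F{\left(C{\left(-5 \right)} \right)},\left(-1\right) 11 \right)} 152 = \left(17 + \left(-3 - 5\right)^{3} + 4 \left(\left(-1\right) 11\right)\right) 152 = \left(17 + \left(-8\right)^{3} + 4 \left(-11\right)\right) 152 = \left(17 - 512 - 44\right) 152 = \left(-539\right) 152 = -81928$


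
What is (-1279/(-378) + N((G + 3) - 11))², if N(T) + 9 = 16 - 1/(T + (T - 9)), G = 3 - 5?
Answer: 13042325209/120165444 ≈ 108.54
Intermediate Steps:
G = -2
N(T) = 7 - 1/(-9 + 2*T) (N(T) = -9 + (16 - 1/(T + (T - 9))) = -9 + (16 - 1/(T + (-9 + T))) = -9 + (16 - 1/(-9 + 2*T)) = 7 - 1/(-9 + 2*T))
(-1279/(-378) + N((G + 3) - 11))² = (-1279/(-378) + 2*(-32 + 7*((-2 + 3) - 11))/(-9 + 2*((-2 + 3) - 11)))² = (-1279*(-1/378) + 2*(-32 + 7*(1 - 11))/(-9 + 2*(1 - 11)))² = (1279/378 + 2*(-32 + 7*(-10))/(-9 + 2*(-10)))² = (1279/378 + 2*(-32 - 70)/(-9 - 20))² = (1279/378 + 2*(-102)/(-29))² = (1279/378 + 2*(-1/29)*(-102))² = (1279/378 + 204/29)² = (114203/10962)² = 13042325209/120165444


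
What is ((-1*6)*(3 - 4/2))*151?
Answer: -906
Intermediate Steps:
((-1*6)*(3 - 4/2))*151 = -6*(3 - 4*½)*151 = -6*(3 - 2)*151 = -6*1*151 = -6*151 = -906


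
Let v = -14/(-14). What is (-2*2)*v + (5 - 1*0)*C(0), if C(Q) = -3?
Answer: -19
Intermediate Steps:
v = 1 (v = -14*(-1/14) = 1)
(-2*2)*v + (5 - 1*0)*C(0) = -2*2*1 + (5 - 1*0)*(-3) = -4*1 + (5 + 0)*(-3) = -4 + 5*(-3) = -4 - 15 = -19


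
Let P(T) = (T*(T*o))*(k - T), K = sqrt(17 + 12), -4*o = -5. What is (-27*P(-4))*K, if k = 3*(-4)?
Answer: 4320*sqrt(29) ≈ 23264.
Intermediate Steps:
o = 5/4 (o = -1/4*(-5) = 5/4 ≈ 1.2500)
K = sqrt(29) ≈ 5.3852
k = -12
P(T) = 5*T**2*(-12 - T)/4 (P(T) = (T*(T*(5/4)))*(-12 - T) = (T*(5*T/4))*(-12 - T) = (5*T**2/4)*(-12 - T) = 5*T**2*(-12 - T)/4)
(-27*P(-4))*K = (-135*(-4)**2*(-12 - 1*(-4))/4)*sqrt(29) = (-135*16*(-12 + 4)/4)*sqrt(29) = (-135*16*(-8)/4)*sqrt(29) = (-27*(-160))*sqrt(29) = 4320*sqrt(29)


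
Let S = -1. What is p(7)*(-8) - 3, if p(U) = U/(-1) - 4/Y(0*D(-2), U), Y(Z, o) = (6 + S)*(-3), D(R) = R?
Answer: 763/15 ≈ 50.867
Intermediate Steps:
Y(Z, o) = -15 (Y(Z, o) = (6 - 1)*(-3) = 5*(-3) = -15)
p(U) = 4/15 - U (p(U) = U/(-1) - 4/(-15) = U*(-1) - 4*(-1/15) = -U + 4/15 = 4/15 - U)
p(7)*(-8) - 3 = (4/15 - 1*7)*(-8) - 3 = (4/15 - 7)*(-8) - 3 = -101/15*(-8) - 3 = 808/15 - 3 = 763/15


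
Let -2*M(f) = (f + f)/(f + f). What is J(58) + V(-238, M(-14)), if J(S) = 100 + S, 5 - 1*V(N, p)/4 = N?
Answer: 1130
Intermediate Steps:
M(f) = -1/2 (M(f) = -(f + f)/(2*(f + f)) = -2*f/(2*(2*f)) = -2*f*1/(2*f)/2 = -1/2*1 = -1/2)
V(N, p) = 20 - 4*N
J(58) + V(-238, M(-14)) = (100 + 58) + (20 - 4*(-238)) = 158 + (20 + 952) = 158 + 972 = 1130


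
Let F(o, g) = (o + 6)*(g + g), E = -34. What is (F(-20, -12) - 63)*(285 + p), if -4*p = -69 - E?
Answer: 320775/4 ≈ 80194.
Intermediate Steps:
F(o, g) = 2*g*(6 + o) (F(o, g) = (6 + o)*(2*g) = 2*g*(6 + o))
p = 35/4 (p = -(-69 - 1*(-34))/4 = -(-69 + 34)/4 = -¼*(-35) = 35/4 ≈ 8.7500)
(F(-20, -12) - 63)*(285 + p) = (2*(-12)*(6 - 20) - 63)*(285 + 35/4) = (2*(-12)*(-14) - 63)*(1175/4) = (336 - 63)*(1175/4) = 273*(1175/4) = 320775/4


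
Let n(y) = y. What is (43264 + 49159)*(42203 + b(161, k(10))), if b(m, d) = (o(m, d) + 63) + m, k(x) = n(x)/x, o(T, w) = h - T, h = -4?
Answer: 3905980826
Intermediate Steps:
o(T, w) = -4 - T
k(x) = 1 (k(x) = x/x = 1)
b(m, d) = 59 (b(m, d) = ((-4 - m) + 63) + m = (59 - m) + m = 59)
(43264 + 49159)*(42203 + b(161, k(10))) = (43264 + 49159)*(42203 + 59) = 92423*42262 = 3905980826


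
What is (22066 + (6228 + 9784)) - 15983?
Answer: 22095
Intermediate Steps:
(22066 + (6228 + 9784)) - 15983 = (22066 + 16012) - 15983 = 38078 - 15983 = 22095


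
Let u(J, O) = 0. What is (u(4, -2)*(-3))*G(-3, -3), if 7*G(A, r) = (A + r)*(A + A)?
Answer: 0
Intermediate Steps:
G(A, r) = 2*A*(A + r)/7 (G(A, r) = ((A + r)*(A + A))/7 = ((A + r)*(2*A))/7 = (2*A*(A + r))/7 = 2*A*(A + r)/7)
(u(4, -2)*(-3))*G(-3, -3) = (0*(-3))*((2/7)*(-3)*(-3 - 3)) = 0*((2/7)*(-3)*(-6)) = 0*(36/7) = 0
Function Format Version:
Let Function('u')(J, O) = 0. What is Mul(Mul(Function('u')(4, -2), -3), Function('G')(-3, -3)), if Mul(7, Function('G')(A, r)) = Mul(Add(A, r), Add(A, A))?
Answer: 0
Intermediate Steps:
Function('G')(A, r) = Mul(Rational(2, 7), A, Add(A, r)) (Function('G')(A, r) = Mul(Rational(1, 7), Mul(Add(A, r), Add(A, A))) = Mul(Rational(1, 7), Mul(Add(A, r), Mul(2, A))) = Mul(Rational(1, 7), Mul(2, A, Add(A, r))) = Mul(Rational(2, 7), A, Add(A, r)))
Mul(Mul(Function('u')(4, -2), -3), Function('G')(-3, -3)) = Mul(Mul(0, -3), Mul(Rational(2, 7), -3, Add(-3, -3))) = Mul(0, Mul(Rational(2, 7), -3, -6)) = Mul(0, Rational(36, 7)) = 0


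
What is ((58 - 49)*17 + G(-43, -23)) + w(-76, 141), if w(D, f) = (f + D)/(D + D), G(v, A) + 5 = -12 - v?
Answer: 27143/152 ≈ 178.57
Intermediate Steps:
G(v, A) = -17 - v (G(v, A) = -5 + (-12 - v) = -17 - v)
w(D, f) = (D + f)/(2*D) (w(D, f) = (D + f)/((2*D)) = (D + f)*(1/(2*D)) = (D + f)/(2*D))
((58 - 49)*17 + G(-43, -23)) + w(-76, 141) = ((58 - 49)*17 + (-17 - 1*(-43))) + (½)*(-76 + 141)/(-76) = (9*17 + (-17 + 43)) + (½)*(-1/76)*65 = (153 + 26) - 65/152 = 179 - 65/152 = 27143/152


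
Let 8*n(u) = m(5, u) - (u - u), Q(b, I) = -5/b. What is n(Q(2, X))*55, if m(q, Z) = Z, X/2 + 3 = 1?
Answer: -275/16 ≈ -17.188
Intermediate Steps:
X = -4 (X = -6 + 2*1 = -6 + 2 = -4)
n(u) = u/8 (n(u) = (u - (u - u))/8 = (u - 1*0)/8 = (u + 0)/8 = u/8)
n(Q(2, X))*55 = ((-5/2)/8)*55 = ((-5*½)/8)*55 = ((⅛)*(-5/2))*55 = -5/16*55 = -275/16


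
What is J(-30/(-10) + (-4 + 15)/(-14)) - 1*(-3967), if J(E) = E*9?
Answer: 55817/14 ≈ 3986.9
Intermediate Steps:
J(E) = 9*E
J(-30/(-10) + (-4 + 15)/(-14)) - 1*(-3967) = 9*(-30/(-10) + (-4 + 15)/(-14)) - 1*(-3967) = 9*(-30*(-⅒) + 11*(-1/14)) + 3967 = 9*(3 - 11/14) + 3967 = 9*(31/14) + 3967 = 279/14 + 3967 = 55817/14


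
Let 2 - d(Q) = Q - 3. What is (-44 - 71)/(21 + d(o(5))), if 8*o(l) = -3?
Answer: -920/211 ≈ -4.3602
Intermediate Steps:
o(l) = -3/8 (o(l) = (⅛)*(-3) = -3/8)
d(Q) = 5 - Q (d(Q) = 2 - (Q - 3) = 2 - (-3 + Q) = 2 + (3 - Q) = 5 - Q)
(-44 - 71)/(21 + d(o(5))) = (-44 - 71)/(21 + (5 - 1*(-3/8))) = -115/(21 + (5 + 3/8)) = -115/(21 + 43/8) = -115/211/8 = -115*8/211 = -920/211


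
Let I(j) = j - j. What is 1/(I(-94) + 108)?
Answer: 1/108 ≈ 0.0092593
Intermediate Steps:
I(j) = 0
1/(I(-94) + 108) = 1/(0 + 108) = 1/108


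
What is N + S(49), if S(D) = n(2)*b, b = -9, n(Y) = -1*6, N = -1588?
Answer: -1534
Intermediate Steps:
n(Y) = -6
S(D) = 54 (S(D) = -6*(-9) = 54)
N + S(49) = -1588 + 54 = -1534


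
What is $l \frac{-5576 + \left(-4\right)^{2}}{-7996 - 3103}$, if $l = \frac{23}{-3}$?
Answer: $- \frac{127880}{33297} \approx -3.8406$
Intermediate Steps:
$l = - \frac{23}{3}$ ($l = 23 \left(- \frac{1}{3}\right) = - \frac{23}{3} \approx -7.6667$)
$l \frac{-5576 + \left(-4\right)^{2}}{-7996 - 3103} = - \frac{23 \frac{-5576 + \left(-4\right)^{2}}{-7996 - 3103}}{3} = - \frac{23 \frac{-5576 + 16}{-11099}}{3} = - \frac{23 \left(\left(-5560\right) \left(- \frac{1}{11099}\right)\right)}{3} = \left(- \frac{23}{3}\right) \frac{5560}{11099} = - \frac{127880}{33297}$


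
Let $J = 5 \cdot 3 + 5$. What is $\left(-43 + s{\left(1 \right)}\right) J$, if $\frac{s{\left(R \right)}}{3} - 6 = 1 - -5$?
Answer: $-140$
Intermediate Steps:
$s{\left(R \right)} = 36$ ($s{\left(R \right)} = 18 + 3 \left(1 - -5\right) = 18 + 3 \left(1 + 5\right) = 18 + 3 \cdot 6 = 18 + 18 = 36$)
$J = 20$ ($J = 15 + 5 = 20$)
$\left(-43 + s{\left(1 \right)}\right) J = \left(-43 + 36\right) 20 = \left(-7\right) 20 = -140$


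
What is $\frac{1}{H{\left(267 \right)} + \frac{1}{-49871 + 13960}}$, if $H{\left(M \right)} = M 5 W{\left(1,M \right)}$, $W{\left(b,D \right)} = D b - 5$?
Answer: $\frac{35911}{12560590469} \approx 2.859 \cdot 10^{-6}$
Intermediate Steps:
$W{\left(b,D \right)} = -5 + D b$
$H{\left(M \right)} = 5 M \left(-5 + M\right)$ ($H{\left(M \right)} = M 5 \left(-5 + M 1\right) = 5 M \left(-5 + M\right)$)
$\frac{1}{H{\left(267 \right)} + \frac{1}{-49871 + 13960}} = \frac{1}{5 \cdot 267 \left(-5 + 267\right) + \frac{1}{-49871 + 13960}} = \frac{1}{5 \cdot 267 \cdot 262 + \frac{1}{-35911}} = \frac{1}{349770 - \frac{1}{35911}} = \frac{1}{\frac{12560590469}{35911}} = \frac{35911}{12560590469}$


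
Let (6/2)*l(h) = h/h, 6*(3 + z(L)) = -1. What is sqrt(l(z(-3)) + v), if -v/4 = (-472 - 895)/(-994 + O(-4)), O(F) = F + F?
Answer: I*sqrt(1286067)/501 ≈ 2.2636*I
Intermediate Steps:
O(F) = 2*F
z(L) = -19/6 (z(L) = -3 + (1/6)*(-1) = -3 - 1/6 = -19/6)
l(h) = 1/3 (l(h) = (h/h)/3 = (1/3)*1 = 1/3)
v = -2734/501 (v = -4*(-472 - 895)/(-994 + 2*(-4)) = -(-5468)/(-994 - 8) = -(-5468)/(-1002) = -(-5468)*(-1)/1002 = -4*1367/1002 = -2734/501 ≈ -5.4571)
sqrt(l(z(-3)) + v) = sqrt(1/3 - 2734/501) = sqrt(-2567/501) = I*sqrt(1286067)/501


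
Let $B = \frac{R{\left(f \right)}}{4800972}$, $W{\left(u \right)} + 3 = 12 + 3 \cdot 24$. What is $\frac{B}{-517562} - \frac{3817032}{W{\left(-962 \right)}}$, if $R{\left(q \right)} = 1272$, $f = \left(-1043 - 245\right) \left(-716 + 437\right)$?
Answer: $- \frac{131730051000267215}{2795400754047} \approx -47124.0$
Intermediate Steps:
$f = 359352$ ($f = \left(-1288\right) \left(-279\right) = 359352$)
$W{\left(u \right)} = 81$ ($W{\left(u \right)} = -3 + \left(12 + 3 \cdot 24\right) = -3 + \left(12 + 72\right) = -3 + 84 = 81$)
$B = \frac{106}{400081}$ ($B = \frac{1272}{4800972} = 1272 \cdot \frac{1}{4800972} = \frac{106}{400081} \approx 0.00026495$)
$\frac{B}{-517562} - \frac{3817032}{W{\left(-962 \right)}} = \frac{106}{400081 \left(-517562\right)} - \frac{3817032}{81} = \frac{106}{400081} \left(- \frac{1}{517562}\right) - \frac{1272344}{27} = - \frac{53}{103533361261} - \frac{1272344}{27} = - \frac{131730051000267215}{2795400754047}$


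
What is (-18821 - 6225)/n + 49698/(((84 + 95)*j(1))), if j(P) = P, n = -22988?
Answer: 81924347/293918 ≈ 278.73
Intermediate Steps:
(-18821 - 6225)/n + 49698/(((84 + 95)*j(1))) = (-18821 - 6225)/(-22988) + 49698/(((84 + 95)*1)) = -25046*(-1/22988) + 49698/((179*1)) = 1789/1642 + 49698/179 = 81924347/293918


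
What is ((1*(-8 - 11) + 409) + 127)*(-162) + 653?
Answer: -83101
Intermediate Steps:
((1*(-8 - 11) + 409) + 127)*(-162) + 653 = ((1*(-19) + 409) + 127)*(-162) + 653 = ((-19 + 409) + 127)*(-162) + 653 = (390 + 127)*(-162) + 653 = 517*(-162) + 653 = -83754 + 653 = -83101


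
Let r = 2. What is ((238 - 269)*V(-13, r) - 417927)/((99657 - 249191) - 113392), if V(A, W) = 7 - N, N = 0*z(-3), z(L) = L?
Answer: 209072/131463 ≈ 1.5903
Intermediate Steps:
N = 0 (N = 0*(-3) = 0)
V(A, W) = 7 (V(A, W) = 7 - 1*0 = 7 + 0 = 7)
((238 - 269)*V(-13, r) - 417927)/((99657 - 249191) - 113392) = ((238 - 269)*7 - 417927)/((99657 - 249191) - 113392) = (-31*7 - 417927)/(-149534 - 113392) = (-217 - 417927)/(-262926) = -418144*(-1/262926) = 209072/131463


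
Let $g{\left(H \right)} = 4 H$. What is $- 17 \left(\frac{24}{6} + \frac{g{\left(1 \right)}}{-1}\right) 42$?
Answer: $0$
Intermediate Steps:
$- 17 \left(\frac{24}{6} + \frac{g{\left(1 \right)}}{-1}\right) 42 = - 17 \left(\frac{24}{6} + \frac{4 \cdot 1}{-1}\right) 42 = - 17 \left(24 \cdot \frac{1}{6} + 4 \left(-1\right)\right) 42 = - 17 \left(4 - 4\right) 42 = \left(-17\right) 0 \cdot 42 = 0 \cdot 42 = 0$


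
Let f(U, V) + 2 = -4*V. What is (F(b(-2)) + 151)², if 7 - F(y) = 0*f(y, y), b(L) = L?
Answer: 24964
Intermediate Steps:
f(U, V) = -2 - 4*V
F(y) = 7 (F(y) = 7 - 0*(-2 - 4*y) = 7 - 1*0 = 7 + 0 = 7)
(F(b(-2)) + 151)² = (7 + 151)² = 158² = 24964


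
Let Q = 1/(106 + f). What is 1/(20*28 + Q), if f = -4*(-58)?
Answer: 338/189281 ≈ 0.0017857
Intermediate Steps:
f = 232
Q = 1/338 (Q = 1/(106 + 232) = 1/338 ≈ 0.0029586)
1/(20*28 + Q) = 1/(20*28 + 1/338) = 1/(560 + 1/338) = 1/(189281/338) = 338/189281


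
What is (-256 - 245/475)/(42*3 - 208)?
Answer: 24369/7790 ≈ 3.1282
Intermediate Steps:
(-256 - 245/475)/(42*3 - 208) = (-256 - 245*1/475)/(126 - 208) = (-256 - 49/95)/(-82) = -24369/95*(-1/82) = 24369/7790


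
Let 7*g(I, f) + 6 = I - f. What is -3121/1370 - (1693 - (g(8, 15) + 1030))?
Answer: -6397827/9590 ≈ -667.13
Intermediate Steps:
g(I, f) = -6/7 - f/7 + I/7 (g(I, f) = -6/7 + (I - f)/7 = -6/7 + (-f/7 + I/7) = -6/7 - f/7 + I/7)
-3121/1370 - (1693 - (g(8, 15) + 1030)) = -3121/1370 - (1693 - ((-6/7 - 1/7*15 + (1/7)*8) + 1030)) = -3121*1/1370 - (1693 - ((-6/7 - 15/7 + 8/7) + 1030)) = -3121/1370 - (1693 - (-13/7 + 1030)) = -3121/1370 - (1693 - 1*7197/7) = -3121/1370 - (1693 - 7197/7) = -3121/1370 - 1*4654/7 = -3121/1370 - 4654/7 = -6397827/9590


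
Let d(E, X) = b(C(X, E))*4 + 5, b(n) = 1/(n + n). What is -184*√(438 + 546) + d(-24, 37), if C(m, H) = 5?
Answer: 27/5 - 368*√246 ≈ -5766.5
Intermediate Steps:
b(n) = 1/(2*n)
d(E, X) = 27/5 (d(E, X) = ((½)/5)*4 + 5 = ((½)*(⅕))*4 + 5 = (⅒)*4 + 5 = ⅖ + 5 = 27/5)
-184*√(438 + 546) + d(-24, 37) = -184*√(438 + 546) + 27/5 = -368*√246 + 27/5 = 27/5 - 368*√246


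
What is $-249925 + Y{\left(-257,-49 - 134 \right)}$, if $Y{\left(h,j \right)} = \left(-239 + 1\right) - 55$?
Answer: $-250218$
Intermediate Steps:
$Y{\left(h,j \right)} = -293$ ($Y{\left(h,j \right)} = -238 - 55 = -293$)
$-249925 + Y{\left(-257,-49 - 134 \right)} = -249925 - 293 = -250218$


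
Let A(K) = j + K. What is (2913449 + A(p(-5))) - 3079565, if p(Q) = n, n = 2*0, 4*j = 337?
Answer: -664127/4 ≈ -1.6603e+5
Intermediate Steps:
j = 337/4 (j = (1/4)*337 = 337/4 ≈ 84.250)
n = 0
p(Q) = 0
A(K) = 337/4 + K
(2913449 + A(p(-5))) - 3079565 = (2913449 + (337/4 + 0)) - 3079565 = (2913449 + 337/4) - 3079565 = 11654133/4 - 3079565 = -664127/4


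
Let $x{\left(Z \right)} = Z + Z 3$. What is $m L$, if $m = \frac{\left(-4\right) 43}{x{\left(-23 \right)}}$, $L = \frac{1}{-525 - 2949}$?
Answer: $- \frac{43}{79902} \approx -0.00053816$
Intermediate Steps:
$L = - \frac{1}{3474}$ ($L = \frac{1}{-3474} = - \frac{1}{3474} \approx -0.00028785$)
$x{\left(Z \right)} = 4 Z$ ($x{\left(Z \right)} = Z + 3 Z = 4 Z$)
$m = \frac{43}{23}$ ($m = \frac{\left(-4\right) 43}{4 \left(-23\right)} = - \frac{172}{-92} = \left(-172\right) \left(- \frac{1}{92}\right) = \frac{43}{23} \approx 1.8696$)
$m L = \frac{43}{23} \left(- \frac{1}{3474}\right) = - \frac{43}{79902}$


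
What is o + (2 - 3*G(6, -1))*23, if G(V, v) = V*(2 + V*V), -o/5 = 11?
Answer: -15741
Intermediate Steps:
o = -55 (o = -5*11 = -55)
G(V, v) = V*(2 + V²)
o + (2 - 3*G(6, -1))*23 = -55 + (2 - 18*(2 + 6²))*23 = -55 + (2 - 18*(2 + 36))*23 = -55 + (2 - 18*38)*23 = -55 + (2 - 3*228)*23 = -55 + (2 - 684)*23 = -55 - 682*23 = -55 - 15686 = -15741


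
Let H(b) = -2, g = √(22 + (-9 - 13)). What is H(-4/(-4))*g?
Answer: 0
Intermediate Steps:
g = 0 (g = √(22 - 22) = √0 = 0)
H(-4/(-4))*g = -2*0 = 0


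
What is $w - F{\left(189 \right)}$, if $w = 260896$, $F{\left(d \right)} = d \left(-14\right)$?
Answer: $263542$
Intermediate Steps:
$F{\left(d \right)} = - 14 d$
$w - F{\left(189 \right)} = 260896 - \left(-14\right) 189 = 260896 - -2646 = 260896 + 2646 = 263542$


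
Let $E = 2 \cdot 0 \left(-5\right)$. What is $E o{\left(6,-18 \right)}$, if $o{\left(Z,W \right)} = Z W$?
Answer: $0$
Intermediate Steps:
$o{\left(Z,W \right)} = W Z$
$E = 0$ ($E = 0 \left(-5\right) = 0$)
$E o{\left(6,-18 \right)} = 0 \left(\left(-18\right) 6\right) = 0 \left(-108\right) = 0$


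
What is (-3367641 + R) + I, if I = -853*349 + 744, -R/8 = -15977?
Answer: -3536778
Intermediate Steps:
R = 127816 (R = -8*(-15977) = 127816)
I = -296953 (I = -297697 + 744 = -296953)
(-3367641 + R) + I = (-3367641 + 127816) - 296953 = -3239825 - 296953 = -3536778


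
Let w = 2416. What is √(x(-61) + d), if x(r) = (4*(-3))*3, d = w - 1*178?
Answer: √2202 ≈ 46.925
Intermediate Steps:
d = 2238 (d = 2416 - 1*178 = 2416 - 178 = 2238)
x(r) = -36 (x(r) = -12*3 = -36)
√(x(-61) + d) = √(-36 + 2238) = √2202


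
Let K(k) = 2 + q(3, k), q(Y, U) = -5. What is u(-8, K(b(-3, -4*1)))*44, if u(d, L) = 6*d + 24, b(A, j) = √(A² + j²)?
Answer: -1056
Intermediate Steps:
K(k) = -3 (K(k) = 2 - 5 = -3)
u(d, L) = 24 + 6*d
u(-8, K(b(-3, -4*1)))*44 = (24 + 6*(-8))*44 = (24 - 48)*44 = -24*44 = -1056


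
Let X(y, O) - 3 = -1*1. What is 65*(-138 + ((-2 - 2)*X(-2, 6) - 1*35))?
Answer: -11765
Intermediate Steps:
X(y, O) = 2 (X(y, O) = 3 - 1*1 = 3 - 1 = 2)
65*(-138 + ((-2 - 2)*X(-2, 6) - 1*35)) = 65*(-138 + ((-2 - 2)*2 - 1*35)) = 65*(-138 + (-4*2 - 35)) = 65*(-138 + (-8 - 35)) = 65*(-138 - 43) = 65*(-181) = -11765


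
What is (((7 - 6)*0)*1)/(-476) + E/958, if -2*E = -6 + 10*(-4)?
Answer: 23/958 ≈ 0.024008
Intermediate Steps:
E = 23 (E = -(-6 + 10*(-4))/2 = -(-6 - 40)/2 = -1/2*(-46) = 23)
(((7 - 6)*0)*1)/(-476) + E/958 = (((7 - 6)*0)*1)/(-476) + 23/958 = ((1*0)*1)*(-1/476) + 23*(1/958) = (0*1)*(-1/476) + 23/958 = 0*(-1/476) + 23/958 = 0 + 23/958 = 23/958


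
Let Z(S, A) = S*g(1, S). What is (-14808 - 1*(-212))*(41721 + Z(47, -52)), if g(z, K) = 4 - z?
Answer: -611017752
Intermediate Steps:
Z(S, A) = 3*S (Z(S, A) = S*(4 - 1*1) = S*(4 - 1) = S*3 = 3*S)
(-14808 - 1*(-212))*(41721 + Z(47, -52)) = (-14808 - 1*(-212))*(41721 + 3*47) = (-14808 + 212)*(41721 + 141) = -14596*41862 = -611017752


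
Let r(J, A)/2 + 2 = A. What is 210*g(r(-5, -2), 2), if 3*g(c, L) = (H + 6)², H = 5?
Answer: 8470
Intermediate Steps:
r(J, A) = -4 + 2*A
g(c, L) = 121/3 (g(c, L) = (5 + 6)²/3 = (⅓)*11² = (⅓)*121 = 121/3)
210*g(r(-5, -2), 2) = 210*(121/3) = 8470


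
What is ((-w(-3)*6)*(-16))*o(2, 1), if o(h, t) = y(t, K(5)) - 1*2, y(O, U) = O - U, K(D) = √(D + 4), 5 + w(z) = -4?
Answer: 3456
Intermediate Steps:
w(z) = -9 (w(z) = -5 - 4 = -9)
K(D) = √(4 + D)
o(h, t) = -5 + t (o(h, t) = (t - √(4 + 5)) - 1*2 = (t - √9) - 2 = (t - 1*3) - 2 = (t - 3) - 2 = (-3 + t) - 2 = -5 + t)
((-w(-3)*6)*(-16))*o(2, 1) = ((-1*(-9)*6)*(-16))*(-5 + 1) = ((9*6)*(-16))*(-4) = (54*(-16))*(-4) = -864*(-4) = 3456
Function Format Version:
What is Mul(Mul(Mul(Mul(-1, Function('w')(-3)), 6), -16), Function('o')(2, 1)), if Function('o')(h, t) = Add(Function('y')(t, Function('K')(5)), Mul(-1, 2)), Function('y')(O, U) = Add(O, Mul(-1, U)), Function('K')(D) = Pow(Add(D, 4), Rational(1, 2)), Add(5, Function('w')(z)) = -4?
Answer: 3456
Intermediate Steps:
Function('w')(z) = -9 (Function('w')(z) = Add(-5, -4) = -9)
Function('K')(D) = Pow(Add(4, D), Rational(1, 2))
Function('o')(h, t) = Add(-5, t) (Function('o')(h, t) = Add(Add(t, Mul(-1, Pow(Add(4, 5), Rational(1, 2)))), Mul(-1, 2)) = Add(Add(t, Mul(-1, Pow(9, Rational(1, 2)))), -2) = Add(Add(t, Mul(-1, 3)), -2) = Add(Add(t, -3), -2) = Add(Add(-3, t), -2) = Add(-5, t))
Mul(Mul(Mul(Mul(-1, Function('w')(-3)), 6), -16), Function('o')(2, 1)) = Mul(Mul(Mul(Mul(-1, -9), 6), -16), Add(-5, 1)) = Mul(Mul(Mul(9, 6), -16), -4) = Mul(Mul(54, -16), -4) = Mul(-864, -4) = 3456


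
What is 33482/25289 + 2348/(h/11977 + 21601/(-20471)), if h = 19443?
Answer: 3640792925813739/880705078891 ≈ 4134.0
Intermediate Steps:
33482/25289 + 2348/(h/11977 + 21601/(-20471)) = 33482/25289 + 2348/(19443/11977 + 21601/(-20471)) = 33482*(1/25289) + 2348/(19443*(1/11977) + 21601*(-1/20471)) = 33482/25289 + 2348/(19443/11977 - 21601/20471) = 33482/25289 + 2348/(139302476/245181167) = 33482/25289 + 2348*(245181167/139302476) = 33482/25289 + 143921345029/34825619 = 3640792925813739/880705078891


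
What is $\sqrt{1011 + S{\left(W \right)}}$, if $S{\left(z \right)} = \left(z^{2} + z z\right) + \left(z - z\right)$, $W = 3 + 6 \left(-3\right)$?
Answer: $\sqrt{1461} \approx 38.223$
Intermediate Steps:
$W = -15$ ($W = 3 - 18 = -15$)
$S{\left(z \right)} = 2 z^{2}$ ($S{\left(z \right)} = \left(z^{2} + z^{2}\right) + 0 = 2 z^{2} + 0 = 2 z^{2}$)
$\sqrt{1011 + S{\left(W \right)}} = \sqrt{1011 + 2 \left(-15\right)^{2}} = \sqrt{1011 + 2 \cdot 225} = \sqrt{1011 + 450} = \sqrt{1461}$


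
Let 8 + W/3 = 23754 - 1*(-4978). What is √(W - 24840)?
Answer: 2*√15333 ≈ 247.65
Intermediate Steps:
W = 86172 (W = -24 + 3*(23754 - 1*(-4978)) = -24 + 3*(23754 + 4978) = -24 + 3*28732 = -24 + 86196 = 86172)
√(W - 24840) = √(86172 - 24840) = √61332 = 2*√15333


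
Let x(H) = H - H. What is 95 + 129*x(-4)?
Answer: 95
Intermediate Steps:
x(H) = 0
95 + 129*x(-4) = 95 + 129*0 = 95 + 0 = 95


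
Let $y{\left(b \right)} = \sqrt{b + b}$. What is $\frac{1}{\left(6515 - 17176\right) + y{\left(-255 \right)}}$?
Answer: $- \frac{10661}{113657431} - \frac{i \sqrt{510}}{113657431} \approx -9.3799 \cdot 10^{-5} - 1.987 \cdot 10^{-7} i$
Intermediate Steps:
$y{\left(b \right)} = \sqrt{2} \sqrt{b}$ ($y{\left(b \right)} = \sqrt{2 b} = \sqrt{2} \sqrt{b}$)
$\frac{1}{\left(6515 - 17176\right) + y{\left(-255 \right)}} = \frac{1}{\left(6515 - 17176\right) + \sqrt{2} \sqrt{-255}} = \frac{1}{-10661 + \sqrt{2} i \sqrt{255}} = \frac{1}{-10661 + i \sqrt{510}}$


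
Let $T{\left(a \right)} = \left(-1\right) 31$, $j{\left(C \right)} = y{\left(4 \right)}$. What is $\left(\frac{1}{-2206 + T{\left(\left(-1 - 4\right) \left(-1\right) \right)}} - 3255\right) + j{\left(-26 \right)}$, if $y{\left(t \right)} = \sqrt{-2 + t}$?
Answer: $- \frac{7281436}{2237} + \sqrt{2} \approx -3253.6$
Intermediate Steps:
$j{\left(C \right)} = \sqrt{2}$ ($j{\left(C \right)} = \sqrt{-2 + 4} = \sqrt{2}$)
$T{\left(a \right)} = -31$
$\left(\frac{1}{-2206 + T{\left(\left(-1 - 4\right) \left(-1\right) \right)}} - 3255\right) + j{\left(-26 \right)} = \left(\frac{1}{-2206 - 31} - 3255\right) + \sqrt{2} = \left(\frac{1}{-2237} - 3255\right) + \sqrt{2} = \left(- \frac{1}{2237} - 3255\right) + \sqrt{2} = - \frac{7281436}{2237} + \sqrt{2}$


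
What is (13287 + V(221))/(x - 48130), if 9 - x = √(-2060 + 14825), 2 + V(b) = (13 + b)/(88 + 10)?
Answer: -15665358461/56732637962 + 325541*√12765/56732637962 ≈ -0.27548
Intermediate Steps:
V(b) = -183/98 + b/98 (V(b) = -2 + (13 + b)/(88 + 10) = -2 + (13 + b)/98 = -2 + (13 + b)*(1/98) = -2 + (13/98 + b/98) = -183/98 + b/98)
x = 9 - √12765 (x = 9 - √(-2060 + 14825) = 9 - √12765 ≈ -103.98)
(13287 + V(221))/(x - 48130) = (13287 + (-183/98 + (1/98)*221))/((9 - √12765) - 48130) = (13287 + (-183/98 + 221/98))/(-48121 - √12765) = (13287 + 19/49)/(-48121 - √12765) = 651082/(49*(-48121 - √12765))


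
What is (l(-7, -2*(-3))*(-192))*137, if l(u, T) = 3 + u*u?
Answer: -1367808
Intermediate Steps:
l(u, T) = 3 + u²
(l(-7, -2*(-3))*(-192))*137 = ((3 + (-7)²)*(-192))*137 = ((3 + 49)*(-192))*137 = (52*(-192))*137 = -9984*137 = -1367808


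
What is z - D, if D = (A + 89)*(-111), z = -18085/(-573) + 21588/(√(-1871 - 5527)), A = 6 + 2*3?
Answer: 6441988/573 - 3598*I*√822/411 ≈ 11243.0 - 250.99*I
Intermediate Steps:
A = 12 (A = 6 + 6 = 12)
z = 18085/573 - 3598*I*√822/411 (z = -18085*(-1/573) + 21588/(√(-7398)) = 18085/573 + 21588/((3*I*√822)) = 18085/573 + 21588*(-I*√822/2466) = 18085/573 - 3598*I*√822/411 ≈ 31.562 - 250.99*I)
D = -11211 (D = (12 + 89)*(-111) = 101*(-111) = -11211)
z - D = (18085/573 - 3598*I*√822/411) - 1*(-11211) = (18085/573 - 3598*I*√822/411) + 11211 = 6441988/573 - 3598*I*√822/411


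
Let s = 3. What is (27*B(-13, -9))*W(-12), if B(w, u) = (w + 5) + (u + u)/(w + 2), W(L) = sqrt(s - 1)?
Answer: -1890*sqrt(2)/11 ≈ -242.99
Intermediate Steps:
W(L) = sqrt(2) (W(L) = sqrt(3 - 1) = sqrt(2))
B(w, u) = 5 + w + 2*u/(2 + w) (B(w, u) = (5 + w) + (2*u)/(2 + w) = (5 + w) + 2*u/(2 + w) = 5 + w + 2*u/(2 + w))
(27*B(-13, -9))*W(-12) = (27*((10 + (-13)**2 + 2*(-9) + 7*(-13))/(2 - 13)))*sqrt(2) = (27*((10 + 169 - 18 - 91)/(-11)))*sqrt(2) = (27*(-1/11*70))*sqrt(2) = (27*(-70/11))*sqrt(2) = -1890*sqrt(2)/11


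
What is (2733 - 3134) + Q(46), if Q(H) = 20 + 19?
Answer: -362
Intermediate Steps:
Q(H) = 39
(2733 - 3134) + Q(46) = (2733 - 3134) + 39 = -401 + 39 = -362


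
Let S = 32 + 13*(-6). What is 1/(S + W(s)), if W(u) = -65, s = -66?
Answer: -1/111 ≈ -0.0090090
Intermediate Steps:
S = -46 (S = 32 - 78 = -46)
1/(S + W(s)) = 1/(-46 - 65) = 1/(-111) = -1/111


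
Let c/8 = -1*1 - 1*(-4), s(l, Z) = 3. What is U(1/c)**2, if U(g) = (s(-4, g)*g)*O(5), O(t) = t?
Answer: 25/64 ≈ 0.39063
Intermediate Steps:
c = 24 (c = 8*(-1*1 - 1*(-4)) = 8*(-1 + 4) = 8*3 = 24)
U(g) = 15*g (U(g) = (3*g)*5 = 15*g)
U(1/c)**2 = (15/24)**2 = (15*(1/24))**2 = (5/8)**2 = 25/64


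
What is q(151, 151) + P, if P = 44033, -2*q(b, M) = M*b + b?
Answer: 32557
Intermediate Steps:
q(b, M) = -b/2 - M*b/2 (q(b, M) = -(M*b + b)/2 = -(b + M*b)/2 = -b/2 - M*b/2)
q(151, 151) + P = -½*151*(1 + 151) + 44033 = -½*151*152 + 44033 = -11476 + 44033 = 32557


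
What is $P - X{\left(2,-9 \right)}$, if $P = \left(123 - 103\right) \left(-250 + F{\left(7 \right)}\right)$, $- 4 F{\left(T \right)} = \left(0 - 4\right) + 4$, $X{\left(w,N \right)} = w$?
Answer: $-5002$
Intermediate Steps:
$F{\left(T \right)} = 0$ ($F{\left(T \right)} = - \frac{\left(0 - 4\right) + 4}{4} = - \frac{-4 + 4}{4} = \left(- \frac{1}{4}\right) 0 = 0$)
$P = -5000$ ($P = \left(123 - 103\right) \left(-250 + 0\right) = 20 \left(-250\right) = -5000$)
$P - X{\left(2,-9 \right)} = -5000 - 2 = -5002$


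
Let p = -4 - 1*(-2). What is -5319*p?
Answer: 10638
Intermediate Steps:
p = -2 (p = -4 + 2 = -2)
-5319*p = -5319*(-2) = 10638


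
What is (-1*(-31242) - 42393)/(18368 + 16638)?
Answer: -11151/35006 ≈ -0.31855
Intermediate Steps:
(-1*(-31242) - 42393)/(18368 + 16638) = (31242 - 42393)/35006 = -11151*1/35006 = -11151/35006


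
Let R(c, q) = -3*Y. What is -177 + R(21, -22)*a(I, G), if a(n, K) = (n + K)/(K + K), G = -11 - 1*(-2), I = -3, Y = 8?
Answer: -193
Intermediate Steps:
R(c, q) = -24 (R(c, q) = -3*8 = -24)
G = -9 (G = -11 + 2 = -9)
a(n, K) = (K + n)/(2*K) (a(n, K) = (K + n)/((2*K)) = (K + n)*(1/(2*K)) = (K + n)/(2*K))
-177 + R(21, -22)*a(I, G) = -177 - 12*(-9 - 3)/(-9) = -177 - 12*(-1)*(-12)/9 = -177 - 24*2/3 = -177 - 16 = -193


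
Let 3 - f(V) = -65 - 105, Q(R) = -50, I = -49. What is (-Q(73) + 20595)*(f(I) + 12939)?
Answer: 270697240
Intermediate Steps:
f(V) = 173 (f(V) = 3 - (-65 - 105) = 3 - 1*(-170) = 3 + 170 = 173)
(-Q(73) + 20595)*(f(I) + 12939) = (-1*(-50) + 20595)*(173 + 12939) = (50 + 20595)*13112 = 20645*13112 = 270697240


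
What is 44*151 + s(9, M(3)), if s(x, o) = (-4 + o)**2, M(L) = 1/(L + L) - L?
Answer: 240865/36 ≈ 6690.7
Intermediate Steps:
M(L) = 1/(2*L) - L
44*151 + s(9, M(3)) = 44*151 + (-4 + ((1/2)/3 - 1*3))**2 = 6644 + (-4 + ((1/2)*(1/3) - 3))**2 = 6644 + (-4 + (1/6 - 3))**2 = 6644 + (-4 - 17/6)**2 = 6644 + (-41/6)**2 = 6644 + 1681/36 = 240865/36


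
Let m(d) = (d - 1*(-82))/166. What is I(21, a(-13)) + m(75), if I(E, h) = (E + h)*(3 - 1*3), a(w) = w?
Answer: 157/166 ≈ 0.94578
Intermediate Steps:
m(d) = 41/83 + d/166 (m(d) = (d + 82)*(1/166) = (82 + d)*(1/166) = 41/83 + d/166)
I(E, h) = 0 (I(E, h) = (E + h)*(3 - 3) = (E + h)*0 = 0)
I(21, a(-13)) + m(75) = 0 + (41/83 + (1/166)*75) = 0 + (41/83 + 75/166) = 0 + 157/166 = 157/166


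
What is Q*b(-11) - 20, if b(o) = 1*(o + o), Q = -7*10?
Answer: 1520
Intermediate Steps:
Q = -70
b(o) = 2*o (b(o) = 1*(2*o) = 2*o)
Q*b(-11) - 20 = -140*(-11) - 20 = -70*(-22) - 20 = 1540 - 20 = 1520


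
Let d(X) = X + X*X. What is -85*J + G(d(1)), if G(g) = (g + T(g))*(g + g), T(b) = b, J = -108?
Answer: 9196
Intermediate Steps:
d(X) = X + X²
G(g) = 4*g² (G(g) = (g + g)*(g + g) = (2*g)*(2*g) = 4*g²)
-85*J + G(d(1)) = -85*(-108) + 4*(1*(1 + 1))² = 9180 + 4*(1*2)² = 9180 + 4*2² = 9180 + 4*4 = 9180 + 16 = 9196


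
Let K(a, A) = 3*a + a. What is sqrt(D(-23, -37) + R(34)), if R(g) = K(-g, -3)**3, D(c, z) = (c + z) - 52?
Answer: 4*I*sqrt(157223) ≈ 1586.1*I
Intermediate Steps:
D(c, z) = -52 + c + z
K(a, A) = 4*a
R(g) = -64*g**3 (R(g) = (4*(-g))**3 = (-4*g)**3 = -64*g**3)
sqrt(D(-23, -37) + R(34)) = sqrt((-52 - 23 - 37) - 64*34**3) = sqrt(-112 - 64*39304) = sqrt(-112 - 2515456) = sqrt(-2515568) = 4*I*sqrt(157223)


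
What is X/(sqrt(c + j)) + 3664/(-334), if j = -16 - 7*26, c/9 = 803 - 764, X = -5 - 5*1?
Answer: -1832/167 - 10*sqrt(17)/51 ≈ -11.779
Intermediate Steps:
X = -10 (X = -5 - 5 = -10)
c = 351 (c = 9*(803 - 764) = 9*39 = 351)
j = -198 (j = -16 - 182 = -198)
X/(sqrt(c + j)) + 3664/(-334) = -10/sqrt(351 - 198) + 3664/(-334) = -10*sqrt(17)/51 + 3664*(-1/334) = -10*sqrt(17)/51 - 1832/167 = -1832/167 - 10*sqrt(17)/51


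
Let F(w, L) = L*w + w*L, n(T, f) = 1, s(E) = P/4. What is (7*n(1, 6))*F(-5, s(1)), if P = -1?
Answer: 35/2 ≈ 17.500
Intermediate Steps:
s(E) = -¼ (s(E) = -1/4 = -1*¼ = -¼)
F(w, L) = 2*L*w (F(w, L) = L*w + L*w = 2*L*w)
(7*n(1, 6))*F(-5, s(1)) = (7*1)*(2*(-¼)*(-5)) = 7*(5/2) = 35/2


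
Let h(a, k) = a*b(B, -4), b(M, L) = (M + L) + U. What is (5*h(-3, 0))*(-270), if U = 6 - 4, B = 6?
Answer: 16200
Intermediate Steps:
U = 2
b(M, L) = 2 + L + M (b(M, L) = (M + L) + 2 = (L + M) + 2 = 2 + L + M)
h(a, k) = 4*a (h(a, k) = a*(2 - 4 + 6) = a*4 = 4*a)
(5*h(-3, 0))*(-270) = (5*(4*(-3)))*(-270) = (5*(-12))*(-270) = -60*(-270) = 16200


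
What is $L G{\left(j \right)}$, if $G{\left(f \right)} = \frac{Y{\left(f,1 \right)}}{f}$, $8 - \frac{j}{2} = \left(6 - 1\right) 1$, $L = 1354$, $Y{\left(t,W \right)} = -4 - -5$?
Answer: $\frac{677}{3} \approx 225.67$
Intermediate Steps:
$Y{\left(t,W \right)} = 1$ ($Y{\left(t,W \right)} = -4 + 5 = 1$)
$j = 6$ ($j = 16 - 2 \left(6 - 1\right) 1 = 16 - 2 \cdot 5 \cdot 1 = 16 - 10 = 6$)
$G{\left(f \right)} = \frac{1}{f}$ ($G{\left(f \right)} = 1 \frac{1}{f} = \frac{1}{f}$)
$L G{\left(j \right)} = \frac{1354}{6} = 1354 \cdot \frac{1}{6} = \frac{677}{3}$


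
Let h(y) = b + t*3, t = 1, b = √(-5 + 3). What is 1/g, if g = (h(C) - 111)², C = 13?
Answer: (108 - I*√2)⁻² ≈ 8.569e-5 + 2.2445e-6*I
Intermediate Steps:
b = I*√2 (b = √(-2) = I*√2 ≈ 1.4142*I)
h(y) = 3 + I*√2 (h(y) = I*√2 + 1*3 = I*√2 + 3 = 3 + I*√2)
g = (-108 + I*√2)² (g = ((3 + I*√2) - 111)² = (-108 + I*√2)² ≈ 11662.0 - 305.47*I)
1/g = 1/((108 - I*√2)²) = (108 - I*√2)⁻²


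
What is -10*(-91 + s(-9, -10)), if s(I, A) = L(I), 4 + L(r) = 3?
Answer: 920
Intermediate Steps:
L(r) = -1 (L(r) = -4 + 3 = -1)
s(I, A) = -1
-10*(-91 + s(-9, -10)) = -10*(-91 - 1) = -10*(-92) = 920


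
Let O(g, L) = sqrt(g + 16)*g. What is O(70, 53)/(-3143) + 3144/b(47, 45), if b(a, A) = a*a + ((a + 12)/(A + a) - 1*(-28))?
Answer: 96416/68621 - 10*sqrt(86)/449 ≈ 1.1985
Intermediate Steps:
b(a, A) = 28 + a**2 + (12 + a)/(A + a) (b(a, A) = a**2 + ((12 + a)/(A + a) + 28) = a**2 + (28 + (12 + a)/(A + a)) = 28 + a**2 + (12 + a)/(A + a))
O(g, L) = g*sqrt(16 + g) (O(g, L) = sqrt(16 + g)*g = g*sqrt(16 + g))
O(70, 53)/(-3143) + 3144/b(47, 45) = (70*sqrt(16 + 70))/(-3143) + 3144/(((12 + 47**3 + 28*45 + 29*47 + 45*47**2)/(45 + 47))) = (70*sqrt(86))*(-1/3143) + 3144/(((12 + 103823 + 1260 + 1363 + 45*2209)/92)) = -10*sqrt(86)/449 + 3144/(((12 + 103823 + 1260 + 1363 + 99405)/92)) = -10*sqrt(86)/449 + 3144/(((1/92)*205863)) = -10*sqrt(86)/449 + 3144/(205863/92) = -10*sqrt(86)/449 + 3144*(92/205863) = -10*sqrt(86)/449 + 96416/68621 = 96416/68621 - 10*sqrt(86)/449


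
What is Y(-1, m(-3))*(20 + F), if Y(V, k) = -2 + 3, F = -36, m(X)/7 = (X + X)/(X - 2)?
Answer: -16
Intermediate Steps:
m(X) = 14*X/(-2 + X) (m(X) = 7*((X + X)/(X - 2)) = 7*((2*X)/(-2 + X)) = 7*(2*X/(-2 + X)) = 14*X/(-2 + X))
Y(V, k) = 1
Y(-1, m(-3))*(20 + F) = 1*(20 - 36) = 1*(-16) = -16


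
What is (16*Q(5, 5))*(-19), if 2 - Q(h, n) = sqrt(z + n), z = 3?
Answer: -608 + 608*sqrt(2) ≈ 251.84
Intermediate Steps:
Q(h, n) = 2 - sqrt(3 + n)
(16*Q(5, 5))*(-19) = (16*(2 - sqrt(3 + 5)))*(-19) = (16*(2 - sqrt(8)))*(-19) = (16*(2 - 2*sqrt(2)))*(-19) = (32 - 32*sqrt(2))*(-19) = -608 + 608*sqrt(2)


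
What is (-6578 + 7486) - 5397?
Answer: -4489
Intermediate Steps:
(-6578 + 7486) - 5397 = 908 - 5397 = -4489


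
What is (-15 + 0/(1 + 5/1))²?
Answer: 225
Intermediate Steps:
(-15 + 0/(1 + 5/1))² = (-15 + 0/(1 + 5*1))² = (-15 + 0/(1 + 5))² = (-15 + 0/6)² = (-15 + 0*(⅙))² = (-15 + 0)² = (-15)² = 225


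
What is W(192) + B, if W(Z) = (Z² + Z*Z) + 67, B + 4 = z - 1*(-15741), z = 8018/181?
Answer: 16213310/181 ≈ 89576.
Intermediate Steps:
z = 8018/181 (z = 8018*(1/181) = 8018/181 ≈ 44.298)
B = 2856415/181 (B = -4 + (8018/181 - 1*(-15741)) = -4 + (8018/181 + 15741) = -4 + 2857139/181 = 2856415/181 ≈ 15781.)
W(Z) = 67 + 2*Z² (W(Z) = (Z² + Z²) + 67 = 2*Z² + 67 = 67 + 2*Z²)
W(192) + B = (67 + 2*192²) + 2856415/181 = (67 + 2*36864) + 2856415/181 = (67 + 73728) + 2856415/181 = 73795 + 2856415/181 = 16213310/181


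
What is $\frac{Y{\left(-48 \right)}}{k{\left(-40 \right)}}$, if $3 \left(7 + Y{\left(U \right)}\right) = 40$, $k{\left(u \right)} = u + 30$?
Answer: $- \frac{19}{30} \approx -0.63333$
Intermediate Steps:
$k{\left(u \right)} = 30 + u$
$Y{\left(U \right)} = \frac{19}{3}$ ($Y{\left(U \right)} = -7 + \frac{1}{3} \cdot 40 = -7 + \frac{40}{3} = \frac{19}{3}$)
$\frac{Y{\left(-48 \right)}}{k{\left(-40 \right)}} = \frac{19}{3 \left(30 - 40\right)} = \frac{19}{3 \left(-10\right)} = \frac{19}{3} \left(- \frac{1}{10}\right) = - \frac{19}{30}$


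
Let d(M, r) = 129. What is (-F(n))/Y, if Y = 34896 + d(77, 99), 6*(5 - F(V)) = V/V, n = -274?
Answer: -29/210150 ≈ -0.00013800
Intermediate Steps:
F(V) = 29/6 (F(V) = 5 - V/(6*V) = 5 - 1/6*1 = 5 - 1/6 = 29/6)
Y = 35025 (Y = 34896 + 129 = 35025)
(-F(n))/Y = -1*29/6/35025 = -29/6*1/35025 = -29/210150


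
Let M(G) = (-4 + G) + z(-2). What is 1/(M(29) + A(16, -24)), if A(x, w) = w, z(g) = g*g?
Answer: ⅕ ≈ 0.20000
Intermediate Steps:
z(g) = g²
M(G) = G (M(G) = (-4 + G) + (-2)² = (-4 + G) + 4 = G)
1/(M(29) + A(16, -24)) = 1/(29 - 24) = 1/5 = ⅕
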